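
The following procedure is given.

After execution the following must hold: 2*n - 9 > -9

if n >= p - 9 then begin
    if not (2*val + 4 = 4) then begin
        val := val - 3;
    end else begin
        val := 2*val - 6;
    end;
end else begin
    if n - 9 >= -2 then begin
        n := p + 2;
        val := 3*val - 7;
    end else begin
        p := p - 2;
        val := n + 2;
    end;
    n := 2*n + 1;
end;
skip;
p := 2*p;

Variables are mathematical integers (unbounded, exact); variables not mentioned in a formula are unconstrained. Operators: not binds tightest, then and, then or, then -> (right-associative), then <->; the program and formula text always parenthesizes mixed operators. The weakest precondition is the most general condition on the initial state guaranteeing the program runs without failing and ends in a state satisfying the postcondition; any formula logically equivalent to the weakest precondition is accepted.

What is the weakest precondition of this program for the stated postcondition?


Working backward. After the program, the postcondition 2*n - 9 > -9 must hold; in canonical form it is 2*n > 0.
Before p := 2*p: 2*n > 0
Before skip: 2*n > 0
Then branch requires ((not (2*val = 0)) -> 2*n > 0) and (2*val = 0 -> 2*n > 0); else branch requires (n >= 7 -> 4*p > -10) and ((not (n >= 7)) -> 4*n > -2).
Before the if: (n >= p - 9 -> (((not (2*val = 0)) -> 2*n > 0) and (2*val = 0 -> 2*n > 0))) and ((not (n >= p - 9)) -> ((n >= 7 -> 4*p > -10) and ((not (n >= 7)) -> 4*n > -2)))
Answer: WP = (n >= p - 9 -> (((not (2*val = 0)) -> 2*n > 0) and (2*val = 0 -> 2*n > 0))) and ((not (n >= p - 9)) -> ((n >= 7 -> 4*p > -10) and ((not (n >= 7)) -> 4*n > -2)))


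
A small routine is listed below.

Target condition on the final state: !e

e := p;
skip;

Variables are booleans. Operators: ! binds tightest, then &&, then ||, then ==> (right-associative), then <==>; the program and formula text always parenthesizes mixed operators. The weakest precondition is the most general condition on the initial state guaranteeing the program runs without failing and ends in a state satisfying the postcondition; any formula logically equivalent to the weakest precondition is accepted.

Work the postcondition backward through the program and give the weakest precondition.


Working backward. After the program, !e must hold.
Before skip: !e
Before e := p: !p
Answer: WP = !p


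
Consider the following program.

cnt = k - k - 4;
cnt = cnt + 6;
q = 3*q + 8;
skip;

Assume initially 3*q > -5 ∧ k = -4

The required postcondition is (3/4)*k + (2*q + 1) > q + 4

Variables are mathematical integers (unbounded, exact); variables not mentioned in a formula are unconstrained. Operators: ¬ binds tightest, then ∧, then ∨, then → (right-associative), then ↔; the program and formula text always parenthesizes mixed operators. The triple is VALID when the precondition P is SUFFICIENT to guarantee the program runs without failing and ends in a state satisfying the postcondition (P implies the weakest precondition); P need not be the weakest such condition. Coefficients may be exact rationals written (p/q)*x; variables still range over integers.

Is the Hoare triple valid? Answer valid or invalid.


Working backward. After the program, the postcondition (3/4)*k + (2*q + 1) > q + 4 must hold; in canonical form it is (3/4)*k + q > 3.
Before skip: (3/4)*k + q > 3
Before q := 3*q + 8: (3/4)*k + 3*q > -5
Before cnt := cnt + 6: (3/4)*k + 3*q > -5
Before cnt := k - k - 4: (3/4)*k + 3*q > -5
The weakest precondition is (3/4)*k + 3*q > -5.
Check whether 3*q > -5 ∧ k = -4 implies it.
Countermodel: at the initial state k = -4, q = -1, the precondition holds but the weakest precondition fails.
Answer: invalid


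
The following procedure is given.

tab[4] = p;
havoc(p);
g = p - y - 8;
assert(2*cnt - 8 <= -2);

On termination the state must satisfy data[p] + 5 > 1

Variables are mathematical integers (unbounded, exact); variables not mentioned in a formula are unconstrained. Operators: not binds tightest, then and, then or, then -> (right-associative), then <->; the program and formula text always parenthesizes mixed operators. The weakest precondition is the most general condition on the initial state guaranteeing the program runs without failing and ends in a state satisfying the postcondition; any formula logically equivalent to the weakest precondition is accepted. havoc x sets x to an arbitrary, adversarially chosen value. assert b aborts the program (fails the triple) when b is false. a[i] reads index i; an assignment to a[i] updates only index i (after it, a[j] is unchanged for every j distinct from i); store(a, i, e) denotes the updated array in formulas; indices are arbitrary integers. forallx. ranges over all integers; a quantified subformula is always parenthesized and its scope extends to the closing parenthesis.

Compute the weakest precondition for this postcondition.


Working backward. After the program, the postcondition data[p] + 5 > 1 must hold; in canonical form it is data[p] > -4.
Before assert 2*cnt - 8 <= -2: 2*cnt <= 6 and data[p] > -4
Before g := p - y - 8: 2*cnt <= 6 and data[p] > -4
Before havoc p: forall p_1. (2*cnt <= 6 and data[p_1] > -4)
Before tab[4] := p: forall p_1. (2*cnt <= 6 and data[p_1] > -4)
Answer: WP = forall p_1. (2*cnt <= 6 and data[p_1] > -4)


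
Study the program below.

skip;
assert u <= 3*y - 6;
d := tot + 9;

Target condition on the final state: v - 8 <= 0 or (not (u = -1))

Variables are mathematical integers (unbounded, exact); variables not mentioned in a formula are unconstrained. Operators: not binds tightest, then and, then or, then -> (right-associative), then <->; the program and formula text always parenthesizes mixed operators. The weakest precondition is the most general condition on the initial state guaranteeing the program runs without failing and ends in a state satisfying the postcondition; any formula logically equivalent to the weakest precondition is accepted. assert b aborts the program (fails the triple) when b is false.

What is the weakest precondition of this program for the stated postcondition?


Working backward. After the program, the postcondition v - 8 <= 0 or (not (u = -1)) must hold; in canonical form it is v <= 8 or (not (u = -1)).
Before d := tot + 9: v <= 8 or (not (u = -1))
Before assert u <= 3*y - 6: u <= 3*y - 6 and (v <= 8 or (not (u = -1)))
Before skip: u <= 3*y - 6 and (v <= 8 or (not (u = -1)))
Answer: WP = u <= 3*y - 6 and (v <= 8 or (not (u = -1)))


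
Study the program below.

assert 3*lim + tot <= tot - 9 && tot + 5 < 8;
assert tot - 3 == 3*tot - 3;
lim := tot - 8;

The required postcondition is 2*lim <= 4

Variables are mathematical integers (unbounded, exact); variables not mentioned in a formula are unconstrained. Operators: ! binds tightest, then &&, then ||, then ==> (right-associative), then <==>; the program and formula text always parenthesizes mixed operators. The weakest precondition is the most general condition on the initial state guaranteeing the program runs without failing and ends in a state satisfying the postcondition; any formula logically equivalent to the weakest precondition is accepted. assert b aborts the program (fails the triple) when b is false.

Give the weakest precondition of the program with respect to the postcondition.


Working backward. After the program, 2*lim <= 4 must hold.
Before lim := tot - 8: 2*tot <= 20
Before assert tot - 3 == 3*tot - 3: 2*tot == 0 && 2*tot <= 20
Before assert 3*lim + tot <= tot - 9 && tot + 5 < 8: 3*lim <= -9 && tot < 3 && 2*tot == 0 && 2*tot <= 20
Answer: WP = 3*lim <= -9 && tot < 3 && 2*tot == 0 && 2*tot <= 20


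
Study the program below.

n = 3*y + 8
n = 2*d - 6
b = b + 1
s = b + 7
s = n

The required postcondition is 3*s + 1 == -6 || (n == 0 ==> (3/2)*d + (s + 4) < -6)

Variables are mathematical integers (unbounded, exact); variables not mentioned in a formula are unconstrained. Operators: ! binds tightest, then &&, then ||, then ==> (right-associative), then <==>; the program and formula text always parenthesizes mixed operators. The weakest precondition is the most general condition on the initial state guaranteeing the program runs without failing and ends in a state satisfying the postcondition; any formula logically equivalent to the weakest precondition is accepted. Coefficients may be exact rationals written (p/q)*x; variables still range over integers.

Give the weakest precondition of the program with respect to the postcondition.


Working backward. After the program, the postcondition 3*s + 1 == -6 || (n == 0 ==> (3/2)*d + (s + 4) < -6) must hold; in canonical form it is 3*s == -7 || (n == 0 ==> (3/2)*d + s < -10).
Before s := n: 3*n == -7 || (n == 0 ==> (3/2)*d + n < -10)
Before s := b + 7: 3*n == -7 || (n == 0 ==> (3/2)*d + n < -10)
Before b := b + 1: 3*n == -7 || (n == 0 ==> (3/2)*d + n < -10)
Before n := 2*d - 6: 6*d == 11 || (2*d == 6 ==> (7/2)*d < -4)
Before n := 3*y + 8: 6*d == 11 || (2*d == 6 ==> (7/2)*d < -4)
Answer: WP = 6*d == 11 || (2*d == 6 ==> (7/2)*d < -4)


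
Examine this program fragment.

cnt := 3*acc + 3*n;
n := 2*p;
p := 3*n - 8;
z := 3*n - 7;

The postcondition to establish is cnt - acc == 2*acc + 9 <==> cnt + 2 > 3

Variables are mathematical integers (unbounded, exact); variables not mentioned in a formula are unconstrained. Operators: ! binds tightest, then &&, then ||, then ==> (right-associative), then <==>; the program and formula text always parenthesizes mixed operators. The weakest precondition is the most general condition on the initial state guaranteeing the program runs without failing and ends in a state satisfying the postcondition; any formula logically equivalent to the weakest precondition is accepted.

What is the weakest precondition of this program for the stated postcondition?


Working backward. After the program, the postcondition cnt - acc == 2*acc + 9 <==> cnt + 2 > 3 must hold; in canonical form it is cnt == 3*acc + 9 <==> cnt > 1.
Before z := 3*n - 7: cnt == 3*acc + 9 <==> cnt > 1
Before p := 3*n - 8: cnt == 3*acc + 9 <==> cnt > 1
Before n := 2*p: cnt == 3*acc + 9 <==> cnt > 1
Before cnt := 3*acc + 3*n: 3*n == 9 <==> 3*acc + 3*n > 1
Answer: WP = 3*n == 9 <==> 3*acc + 3*n > 1


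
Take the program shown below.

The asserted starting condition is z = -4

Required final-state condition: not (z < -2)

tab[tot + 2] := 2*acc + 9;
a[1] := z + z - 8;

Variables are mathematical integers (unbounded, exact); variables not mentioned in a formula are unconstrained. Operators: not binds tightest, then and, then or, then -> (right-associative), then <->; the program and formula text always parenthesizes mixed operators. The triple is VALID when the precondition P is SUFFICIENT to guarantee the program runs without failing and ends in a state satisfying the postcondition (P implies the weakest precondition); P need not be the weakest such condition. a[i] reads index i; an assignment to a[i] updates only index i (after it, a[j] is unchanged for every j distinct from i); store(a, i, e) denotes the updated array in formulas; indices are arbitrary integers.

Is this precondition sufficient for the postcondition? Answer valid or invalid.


Working backward. After the program, not (z < -2) must hold.
Before a[1] := z + z - 8: not (z < -2)
Before tab[tot + 2] := 2*acc + 9: not (z < -2)
The weakest precondition is not (z < -2).
Check whether z = -4 implies it.
Countermodel: at the initial state z = -4, the precondition holds but the weakest precondition fails.
Answer: invalid


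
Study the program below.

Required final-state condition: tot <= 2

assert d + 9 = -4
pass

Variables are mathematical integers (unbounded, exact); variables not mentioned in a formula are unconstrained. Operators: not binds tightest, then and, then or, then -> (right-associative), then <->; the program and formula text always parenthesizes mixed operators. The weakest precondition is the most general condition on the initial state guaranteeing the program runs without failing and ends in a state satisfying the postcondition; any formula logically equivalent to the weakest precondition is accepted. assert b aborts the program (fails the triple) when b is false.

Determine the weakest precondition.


Working backward. After the program, tot <= 2 must hold.
Before skip: tot <= 2
Before assert d + 9 = -4: d = -13 and tot <= 2
Answer: WP = d = -13 and tot <= 2


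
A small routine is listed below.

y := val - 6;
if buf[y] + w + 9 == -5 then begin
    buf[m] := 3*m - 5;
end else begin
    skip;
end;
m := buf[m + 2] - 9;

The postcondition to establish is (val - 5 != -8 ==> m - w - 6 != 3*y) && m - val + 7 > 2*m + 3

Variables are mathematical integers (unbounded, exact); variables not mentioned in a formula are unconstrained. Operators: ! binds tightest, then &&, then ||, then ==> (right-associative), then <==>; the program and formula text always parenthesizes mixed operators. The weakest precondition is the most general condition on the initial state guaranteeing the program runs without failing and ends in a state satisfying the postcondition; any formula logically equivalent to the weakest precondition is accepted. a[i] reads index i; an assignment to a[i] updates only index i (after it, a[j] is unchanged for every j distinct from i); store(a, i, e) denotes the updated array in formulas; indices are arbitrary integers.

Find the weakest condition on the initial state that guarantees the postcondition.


Working backward. After the program, the postcondition (val - 5 != -8 ==> m - w - 6 != 3*y) && m - val + 7 > 2*m + 3 must hold; in canonical form it is (val != -3 ==> m != w + 3*y + 6) && m + val < 4.
Before m := buf[m + 2] - 9: (val != -3 ==> buf[m + 2] != w + 3*y + 15) && buf[m + 2] + val < 13
Then branch requires (val != -3 ==> store(buf, m, 3*m - 5)[m + 2] != w + 3*y + 15) && store(buf, m, 3*m - 5)[m + 2] + val < 13; else branch requires (val != -3 ==> buf[m + 2] != w + 3*y + 15) && buf[m + 2] + val < 13.
Before the if: (buf[y] + w == -14 ==> ((val != -3 ==> store(buf, m, 3*m - 5)[m + 2] != w + 3*y + 15) && store(buf, m, 3*m - 5)[m + 2] + val < 13)) && ((!(buf[y] + w == -14)) ==> ((val != -3 ==> buf[m + 2] != w + 3*y + 15) && buf[m + 2] + val < 13))
Before y := val - 6: (buf[val - 6] + w == -14 ==> ((val != -3 ==> store(buf, m, 3*m - 5)[m + 2] != 3*val + w - 3) && store(buf, m, 3*m - 5)[m + 2] + val < 13)) && ((!(buf[val - 6] + w == -14)) ==> ((val != -3 ==> buf[m + 2] != 3*val + w - 3) && buf[m + 2] + val < 13))
Answer: WP = (buf[val - 6] + w == -14 ==> ((val != -3 ==> store(buf, m, 3*m - 5)[m + 2] != 3*val + w - 3) && store(buf, m, 3*m - 5)[m + 2] + val < 13)) && ((!(buf[val - 6] + w == -14)) ==> ((val != -3 ==> buf[m + 2] != 3*val + w - 3) && buf[m + 2] + val < 13))


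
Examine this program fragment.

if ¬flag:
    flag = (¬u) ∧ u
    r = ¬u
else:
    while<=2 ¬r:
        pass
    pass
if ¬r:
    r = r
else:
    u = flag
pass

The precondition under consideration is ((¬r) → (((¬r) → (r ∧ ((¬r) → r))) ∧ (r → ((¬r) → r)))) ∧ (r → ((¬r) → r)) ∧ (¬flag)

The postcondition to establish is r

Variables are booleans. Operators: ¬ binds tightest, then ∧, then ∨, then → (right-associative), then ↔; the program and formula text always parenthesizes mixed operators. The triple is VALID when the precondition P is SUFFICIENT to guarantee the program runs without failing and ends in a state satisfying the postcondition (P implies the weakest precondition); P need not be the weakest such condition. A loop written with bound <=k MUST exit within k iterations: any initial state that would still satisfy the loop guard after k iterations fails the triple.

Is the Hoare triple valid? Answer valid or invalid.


Working backward. After the program, r must hold.
Before skip: r
Then branch requires r; else branch requires r.
Before the if: (¬r) → r
Then branch requires u → (¬u); else branch requires ((¬r) → (((¬r) → (r ∧ ((¬r) → r))) ∧ (r → ((¬r) → r)))) ∧ (r → ((¬r) → r)).
Before the if: ((¬flag) → (u → (¬u))) ∧ (flag → (((¬r) → (((¬r) → (r ∧ ((¬r) → r))) ∧ (r → ((¬r) → r)))) ∧ (r → ((¬r) → r))))
The weakest precondition is ((¬flag) → (u → (¬u))) ∧ (flag → (((¬r) → (((¬r) → (r ∧ ((¬r) → r))) ∧ (r → ((¬r) → r)))) ∧ (r → ((¬r) → r)))).
Check whether ((¬r) → (((¬r) → (r ∧ ((¬r) → r))) ∧ (r → ((¬r) → r)))) ∧ (r → ((¬r) → r)) ∧ (¬flag) implies it.
Countermodel: at the initial state flag = false, r = true, u = true, the precondition holds but the weakest precondition fails.
Answer: invalid


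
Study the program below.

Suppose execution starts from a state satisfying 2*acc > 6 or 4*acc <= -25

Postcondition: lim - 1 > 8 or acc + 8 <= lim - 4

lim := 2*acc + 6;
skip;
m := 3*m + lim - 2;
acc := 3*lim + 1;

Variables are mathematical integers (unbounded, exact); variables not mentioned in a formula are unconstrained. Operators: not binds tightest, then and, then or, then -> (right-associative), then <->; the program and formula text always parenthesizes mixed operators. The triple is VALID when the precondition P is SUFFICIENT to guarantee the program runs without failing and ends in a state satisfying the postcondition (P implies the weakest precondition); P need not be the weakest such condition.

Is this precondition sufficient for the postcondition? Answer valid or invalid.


Working backward. After the program, the postcondition lim - 1 > 8 or acc + 8 <= lim - 4 must hold; in canonical form it is lim > 9 or acc <= lim - 12.
Before acc := 3*lim + 1: lim > 9 or 2*lim <= -13
Before m := 3*m + lim - 2: lim > 9 or 2*lim <= -13
Before skip: lim > 9 or 2*lim <= -13
Before lim := 2*acc + 6: 2*acc > 3 or 4*acc <= -25
The weakest precondition is 2*acc > 3 or 4*acc <= -25.
Check whether 2*acc > 6 or 4*acc <= -25 implies it.
Every state satisfying the precondition satisfies the weakest precondition: the implication holds.
Answer: valid


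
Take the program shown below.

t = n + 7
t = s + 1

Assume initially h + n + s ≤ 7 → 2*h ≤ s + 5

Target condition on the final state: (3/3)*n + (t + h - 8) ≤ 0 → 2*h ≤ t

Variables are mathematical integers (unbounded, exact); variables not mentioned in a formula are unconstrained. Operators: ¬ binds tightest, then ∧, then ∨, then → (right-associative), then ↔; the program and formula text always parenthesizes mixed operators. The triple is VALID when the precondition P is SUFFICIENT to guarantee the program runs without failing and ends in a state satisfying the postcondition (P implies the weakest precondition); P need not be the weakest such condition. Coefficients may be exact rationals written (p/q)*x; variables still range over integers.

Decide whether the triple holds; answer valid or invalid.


Working backward. After the program, the postcondition (3/3)*n + (t + h - 8) ≤ 0 → 2*h ≤ t must hold; in canonical form it is h + n + t ≤ 8 → 2*h ≤ t.
Before t := s + 1: h + n + s ≤ 7 → 2*h ≤ s + 1
Before t := n + 7: h + n + s ≤ 7 → 2*h ≤ s + 1
The weakest precondition is h + n + s ≤ 7 → 2*h ≤ s + 1.
Check whether h + n + s ≤ 7 → 2*h ≤ s + 5 implies it.
Countermodel: at the initial state h = 0, n = 9, s = -2, the precondition holds but the weakest precondition fails.
Answer: invalid


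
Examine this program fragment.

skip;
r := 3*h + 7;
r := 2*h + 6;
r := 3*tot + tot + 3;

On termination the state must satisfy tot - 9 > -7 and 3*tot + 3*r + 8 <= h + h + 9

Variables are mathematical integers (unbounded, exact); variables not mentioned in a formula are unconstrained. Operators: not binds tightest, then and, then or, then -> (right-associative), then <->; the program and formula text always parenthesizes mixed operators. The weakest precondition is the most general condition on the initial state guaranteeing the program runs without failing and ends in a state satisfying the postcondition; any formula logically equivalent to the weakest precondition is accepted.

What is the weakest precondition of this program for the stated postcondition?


Working backward. After the program, the postcondition tot - 9 > -7 and 3*tot + 3*r + 8 <= h + h + 9 must hold; in canonical form it is tot > 2 and 3*r + 3*tot <= 2*h + 1.
Before r := 3*tot + tot + 3: tot > 2 and 15*tot <= 2*h - 8
Before r := 2*h + 6: tot > 2 and 15*tot <= 2*h - 8
Before r := 3*h + 7: tot > 2 and 15*tot <= 2*h - 8
Before skip: tot > 2 and 15*tot <= 2*h - 8
Answer: WP = tot > 2 and 15*tot <= 2*h - 8


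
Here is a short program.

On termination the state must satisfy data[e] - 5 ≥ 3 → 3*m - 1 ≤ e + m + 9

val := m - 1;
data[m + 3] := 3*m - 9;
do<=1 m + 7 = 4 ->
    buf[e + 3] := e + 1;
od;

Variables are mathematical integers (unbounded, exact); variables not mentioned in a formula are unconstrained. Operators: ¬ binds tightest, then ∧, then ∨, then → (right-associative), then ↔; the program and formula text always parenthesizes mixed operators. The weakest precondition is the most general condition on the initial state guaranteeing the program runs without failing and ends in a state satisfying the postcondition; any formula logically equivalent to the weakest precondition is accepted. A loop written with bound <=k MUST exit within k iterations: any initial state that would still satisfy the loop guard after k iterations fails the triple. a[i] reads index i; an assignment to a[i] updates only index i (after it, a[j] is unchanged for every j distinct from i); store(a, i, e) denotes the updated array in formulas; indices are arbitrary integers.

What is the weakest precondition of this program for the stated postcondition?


Working backward. After the program, the postcondition data[e] - 5 ≥ 3 → 3*m - 1 ≤ e + m + 9 must hold; in canonical form it is data[e] ≥ 8 → 2*m ≤ e + 10.
Before the loop (bound <=1), unroll the exhaustion recursion (WP_0 = exit-now case; WP_j = one more guarded iteration, up to j = 1):
  WP_0: (¬(m = -3)) ∧ (data[e] ≥ 8 → 2*m ≤ e + 10)
  WP_1: (m = -3 → ((¬(m = -3)) ∧ (data[e] ≥ 8 → 2*m ≤ e + 10))) ∧ ((¬(m = -3)) → (data[e] ≥ 8 → 2*m ≤ e + 10))
So before the loop: (m = -3 → ((¬(m = -3)) ∧ (data[e] ≥ 8 → 2*m ≤ e + 10))) ∧ ((¬(m = -3)) → (data[e] ≥ 8 → 2*m ≤ e + 10))
Before data[m + 3] := 3*m - 9: (m = -3 → ((¬(m = -3)) ∧ (store(data, m + 3, 3*m - 9)[e] ≥ 8 → 2*m ≤ e + 10))) ∧ ((¬(m = -3)) → (store(data, m + 3, 3*m - 9)[e] ≥ 8 → 2*m ≤ e + 10))
Before val := m - 1: (m = -3 → ((¬(m = -3)) ∧ (store(data, m + 3, 3*m - 9)[e] ≥ 8 → 2*m ≤ e + 10))) ∧ ((¬(m = -3)) → (store(data, m + 3, 3*m - 9)[e] ≥ 8 → 2*m ≤ e + 10))
Answer: WP = (m = -3 → ((¬(m = -3)) ∧ (store(data, m + 3, 3*m - 9)[e] ≥ 8 → 2*m ≤ e + 10))) ∧ ((¬(m = -3)) → (store(data, m + 3, 3*m - 9)[e] ≥ 8 → 2*m ≤ e + 10))


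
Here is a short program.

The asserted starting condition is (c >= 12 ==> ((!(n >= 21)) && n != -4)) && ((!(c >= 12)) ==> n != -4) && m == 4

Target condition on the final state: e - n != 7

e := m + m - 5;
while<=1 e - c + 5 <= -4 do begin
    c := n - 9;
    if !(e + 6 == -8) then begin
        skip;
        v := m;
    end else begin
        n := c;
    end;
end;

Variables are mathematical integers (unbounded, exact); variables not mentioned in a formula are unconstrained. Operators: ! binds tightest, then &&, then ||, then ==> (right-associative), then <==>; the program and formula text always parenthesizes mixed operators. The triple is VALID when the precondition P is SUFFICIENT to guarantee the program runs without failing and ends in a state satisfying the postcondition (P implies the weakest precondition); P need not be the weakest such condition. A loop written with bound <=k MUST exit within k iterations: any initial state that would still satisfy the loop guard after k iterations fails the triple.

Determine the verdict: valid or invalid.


Working backward. After the program, the postcondition e - n != 7 must hold; in canonical form it is e != n + 7.
Before the loop (bound <=1), unroll the exhaustion recursion (WP_0 = exit-now case; WP_j = one more guarded iteration, up to j = 1):
  WP_0: (!(e <= c - 9)) && e != n + 7
  WP_1: (e <= c - 9 ==> (((!(e == -14)) ==> ((!(e <= n - 18)) && e != n + 7)) && (e == -14 ==> ((!(e <= n - 18)) && e != n - 2)))) && ((!(e <= c - 9)) ==> e != n + 7)
So before the loop: (e <= c - 9 ==> (((!(e == -14)) ==> ((!(e <= n - 18)) && e != n + 7)) && (e == -14 ==> ((!(e <= n - 18)) && e != n - 2)))) && ((!(e <= c - 9)) ==> e != n + 7)
Before e := m + m - 5: (2*m <= c - 4 ==> (((!(2*m == -9)) ==> ((!(2*m <= n - 13)) && 2*m != n + 12)) && (2*m == -9 ==> ((!(2*m <= n - 13)) && 2*m != n + 3)))) && ((!(2*m <= c - 4)) ==> 2*m != n + 12)
The weakest precondition is (2*m <= c - 4 ==> (((!(2*m == -9)) ==> ((!(2*m <= n - 13)) && 2*m != n + 12)) && (2*m == -9 ==> ((!(2*m <= n - 13)) && 2*m != n + 3)))) && ((!(2*m <= c - 4)) ==> 2*m != n + 12).
Check whether (c >= 12 ==> ((!(n >= 21)) && n != -4)) && ((!(c >= 12)) ==> n != -4) && m == 4 implies it.
Every state satisfying the precondition satisfies the weakest precondition: the implication holds.
Answer: valid


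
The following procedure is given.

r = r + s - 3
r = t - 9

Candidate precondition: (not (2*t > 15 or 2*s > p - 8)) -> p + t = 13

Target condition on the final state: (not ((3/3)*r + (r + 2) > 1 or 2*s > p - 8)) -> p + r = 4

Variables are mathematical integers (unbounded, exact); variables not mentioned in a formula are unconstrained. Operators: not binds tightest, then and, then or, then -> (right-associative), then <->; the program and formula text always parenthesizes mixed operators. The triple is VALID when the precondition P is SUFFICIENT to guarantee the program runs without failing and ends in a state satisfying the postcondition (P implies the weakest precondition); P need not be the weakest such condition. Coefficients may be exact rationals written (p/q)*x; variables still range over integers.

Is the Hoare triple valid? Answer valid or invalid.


Working backward. After the program, the postcondition (not ((3/3)*r + (r + 2) > 1 or 2*s > p - 8)) -> p + r = 4 must hold; in canonical form it is (not (2*r > -1 or 2*s > p - 8)) -> p + r = 4.
Before r := t - 9: (not (2*t > 17 or 2*s > p - 8)) -> p + t = 13
Before r := r + s - 3: (not (2*t > 17 or 2*s > p - 8)) -> p + t = 13
The weakest precondition is (not (2*t > 17 or 2*s > p - 8)) -> p + t = 13.
Check whether (not (2*t > 15 or 2*s > p - 8)) -> p + t = 13 implies it.
Countermodel: at the initial state p = 6, s = -1, t = 8, the precondition holds but the weakest precondition fails.
Answer: invalid


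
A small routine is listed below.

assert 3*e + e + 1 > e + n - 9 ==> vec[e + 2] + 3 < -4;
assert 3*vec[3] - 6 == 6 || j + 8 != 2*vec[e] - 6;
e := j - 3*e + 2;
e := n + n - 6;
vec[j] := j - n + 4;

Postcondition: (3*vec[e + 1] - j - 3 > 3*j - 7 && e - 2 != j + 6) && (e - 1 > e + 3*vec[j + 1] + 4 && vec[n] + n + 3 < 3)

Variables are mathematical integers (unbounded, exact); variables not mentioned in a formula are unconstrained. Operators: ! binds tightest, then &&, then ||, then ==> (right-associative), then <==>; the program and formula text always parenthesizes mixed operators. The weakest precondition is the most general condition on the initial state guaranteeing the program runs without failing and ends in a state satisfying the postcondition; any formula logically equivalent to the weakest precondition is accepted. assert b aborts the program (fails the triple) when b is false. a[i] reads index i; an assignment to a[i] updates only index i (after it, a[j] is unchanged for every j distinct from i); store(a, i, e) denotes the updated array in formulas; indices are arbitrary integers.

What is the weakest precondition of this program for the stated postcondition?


Working backward. After the program, the postcondition (3*vec[e + 1] - j - 3 > 3*j - 7 && e - 2 != j + 6) && (e - 1 > e + 3*vec[j + 1] + 4 && vec[n] + n + 3 < 3) must hold; in canonical form it is 3*vec[e + 1] > 4*j - 4 && e != j + 8 && 3*vec[j + 1] < -5 && vec[n] + n < 0.
Before vec[j] := j - n + 4: 3*store(vec, j, j - n + 4)[e + 1] > 4*j - 4 && e != j + 8 && 3*store(vec, j, j - n + 4)[j + 1] < -5 && store(vec, j, j - n + 4)[n] + n < 0
Before e := n + n - 6: 3*store(vec, j, j - n + 4)[2*n - 5] > 4*j - 4 && 2*n != j + 14 && 3*store(vec, j, j - n + 4)[j + 1] < -5 && store(vec, j, j - n + 4)[n] + n < 0
Before e := j - 3*e + 2: 3*store(vec, j, j - n + 4)[2*n - 5] > 4*j - 4 && 2*n != j + 14 && 3*store(vec, j, j - n + 4)[j + 1] < -5 && store(vec, j, j - n + 4)[n] + n < 0
Before assert 3*vec[3] - 6 == 6 || j + 8 != 2*vec[e] - 6: (3*vec[3] == 12 || j != 2*vec[e] - 14) && 3*store(vec, j, j - n + 4)[2*n - 5] > 4*j - 4 && 2*n != j + 14 && 3*store(vec, j, j - n + 4)[j + 1] < -5 && store(vec, j, j - n + 4)[n] + n < 0
Before assert 3*e + e + 1 > e + n - 9 ==> vec[e + 2] + 3 < -4: (3*e > n - 10 ==> vec[e + 2] < -7) && (3*vec[3] == 12 || j != 2*vec[e] - 14) && 3*store(vec, j, j - n + 4)[2*n - 5] > 4*j - 4 && 2*n != j + 14 && 3*store(vec, j, j - n + 4)[j + 1] < -5 && store(vec, j, j - n + 4)[n] + n < 0
Answer: WP = (3*e > n - 10 ==> vec[e + 2] < -7) && (3*vec[3] == 12 || j != 2*vec[e] - 14) && 3*store(vec, j, j - n + 4)[2*n - 5] > 4*j - 4 && 2*n != j + 14 && 3*store(vec, j, j - n + 4)[j + 1] < -5 && store(vec, j, j - n + 4)[n] + n < 0


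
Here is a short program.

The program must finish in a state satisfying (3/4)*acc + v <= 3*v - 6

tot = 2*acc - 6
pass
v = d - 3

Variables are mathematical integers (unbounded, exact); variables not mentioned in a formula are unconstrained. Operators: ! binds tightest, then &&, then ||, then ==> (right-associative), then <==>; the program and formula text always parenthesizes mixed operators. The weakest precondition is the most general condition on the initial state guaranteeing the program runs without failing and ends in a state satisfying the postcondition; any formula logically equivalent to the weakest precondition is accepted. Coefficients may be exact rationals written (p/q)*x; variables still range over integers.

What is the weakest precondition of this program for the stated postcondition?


Working backward. After the program, the postcondition (3/4)*acc + v <= 3*v - 6 must hold; in canonical form it is (3/4)*acc <= 2*v - 6.
Before v := d - 3: (3/4)*acc <= 2*d - 12
Before skip: (3/4)*acc <= 2*d - 12
Before tot := 2*acc - 6: (3/4)*acc <= 2*d - 12
Answer: WP = (3/4)*acc <= 2*d - 12


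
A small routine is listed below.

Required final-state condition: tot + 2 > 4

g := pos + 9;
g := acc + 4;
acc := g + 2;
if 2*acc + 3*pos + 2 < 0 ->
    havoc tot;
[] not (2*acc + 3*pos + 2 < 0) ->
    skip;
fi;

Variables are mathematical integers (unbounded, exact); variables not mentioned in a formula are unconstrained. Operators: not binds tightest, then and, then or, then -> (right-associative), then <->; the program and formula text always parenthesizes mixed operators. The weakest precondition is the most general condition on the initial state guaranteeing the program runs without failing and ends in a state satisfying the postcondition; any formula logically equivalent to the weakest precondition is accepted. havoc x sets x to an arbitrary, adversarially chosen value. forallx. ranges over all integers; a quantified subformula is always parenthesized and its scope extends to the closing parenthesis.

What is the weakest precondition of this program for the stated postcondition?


Working backward. After the program, the postcondition tot + 2 > 4 must hold; in canonical form it is tot > 2.
Then branch requires forall tot_1. tot_1 > 2; else branch requires tot > 2.
Before the if: (2*acc + 3*pos < -2 -> (forall tot_1. tot_1 > 2)) and ((not (2*acc + 3*pos < -2)) -> tot > 2)
Before acc := g + 2: (2*g + 3*pos < -6 -> (forall tot_1. tot_1 > 2)) and ((not (2*g + 3*pos < -6)) -> tot > 2)
Before g := acc + 4: (2*acc + 3*pos < -14 -> (forall tot_1. tot_1 > 2)) and ((not (2*acc + 3*pos < -14)) -> tot > 2)
Before g := pos + 9: (2*acc + 3*pos < -14 -> (forall tot_1. tot_1 > 2)) and ((not (2*acc + 3*pos < -14)) -> tot > 2)
Answer: WP = (2*acc + 3*pos < -14 -> (forall tot_1. tot_1 > 2)) and ((not (2*acc + 3*pos < -14)) -> tot > 2)


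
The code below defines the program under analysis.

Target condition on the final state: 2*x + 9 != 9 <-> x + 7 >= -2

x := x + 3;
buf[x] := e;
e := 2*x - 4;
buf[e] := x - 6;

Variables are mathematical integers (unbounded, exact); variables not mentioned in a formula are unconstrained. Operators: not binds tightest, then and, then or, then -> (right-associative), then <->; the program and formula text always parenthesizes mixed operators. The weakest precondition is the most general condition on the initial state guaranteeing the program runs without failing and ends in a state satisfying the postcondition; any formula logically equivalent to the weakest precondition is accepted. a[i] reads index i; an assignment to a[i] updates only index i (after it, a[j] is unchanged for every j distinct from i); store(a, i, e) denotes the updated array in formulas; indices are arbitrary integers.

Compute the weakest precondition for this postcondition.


Working backward. After the program, the postcondition 2*x + 9 != 9 <-> x + 7 >= -2 must hold; in canonical form it is 2*x != 0 <-> x >= -9.
Before buf[e] := x - 6: 2*x != 0 <-> x >= -9
Before e := 2*x - 4: 2*x != 0 <-> x >= -9
Before buf[x] := e: 2*x != 0 <-> x >= -9
Before x := x + 3: 2*x != -6 <-> x >= -12
Answer: WP = 2*x != -6 <-> x >= -12


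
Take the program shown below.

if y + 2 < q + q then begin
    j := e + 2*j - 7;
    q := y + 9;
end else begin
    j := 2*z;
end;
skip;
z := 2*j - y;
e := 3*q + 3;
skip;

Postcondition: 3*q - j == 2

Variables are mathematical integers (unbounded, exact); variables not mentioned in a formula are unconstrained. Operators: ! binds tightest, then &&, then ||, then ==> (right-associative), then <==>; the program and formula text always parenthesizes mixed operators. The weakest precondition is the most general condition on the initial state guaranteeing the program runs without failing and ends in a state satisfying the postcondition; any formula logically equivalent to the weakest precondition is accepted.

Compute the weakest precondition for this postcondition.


Working backward. After the program, the postcondition 3*q - j == 2 must hold; in canonical form it is 3*q == j + 2.
Before skip: 3*q == j + 2
Before e := 3*q + 3: 3*q == j + 2
Before z := 2*j - y: 3*q == j + 2
Before skip: 3*q == j + 2
Then branch requires 3*y == e + 2*j - 32; else branch requires 3*q == 2*z + 2.
Before the if: (y < 2*q - 2 ==> 3*y == e + 2*j - 32) && ((!(y < 2*q - 2)) ==> 3*q == 2*z + 2)
Answer: WP = (y < 2*q - 2 ==> 3*y == e + 2*j - 32) && ((!(y < 2*q - 2)) ==> 3*q == 2*z + 2)


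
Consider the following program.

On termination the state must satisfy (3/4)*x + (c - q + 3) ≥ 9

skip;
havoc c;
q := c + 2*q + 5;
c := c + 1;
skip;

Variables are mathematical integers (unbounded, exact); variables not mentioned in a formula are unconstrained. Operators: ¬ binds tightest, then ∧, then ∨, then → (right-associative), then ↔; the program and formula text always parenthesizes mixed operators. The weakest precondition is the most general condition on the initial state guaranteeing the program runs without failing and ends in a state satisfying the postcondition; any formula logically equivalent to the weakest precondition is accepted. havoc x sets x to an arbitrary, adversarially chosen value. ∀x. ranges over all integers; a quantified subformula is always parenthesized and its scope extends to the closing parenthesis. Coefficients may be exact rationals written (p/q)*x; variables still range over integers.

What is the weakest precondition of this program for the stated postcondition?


Working backward. After the program, the postcondition (3/4)*x + (c - q + 3) ≥ 9 must hold; in canonical form it is c + (3/4)*x ≥ q + 6.
Before skip: c + (3/4)*x ≥ q + 6
Before c := c + 1: c + (3/4)*x ≥ q + 5
Before q := c + 2*q + 5: (3/4)*x ≥ 2*q + 10
Before havoc c: (3/4)*x ≥ 2*q + 10
Before skip: (3/4)*x ≥ 2*q + 10
Answer: WP = (3/4)*x ≥ 2*q + 10


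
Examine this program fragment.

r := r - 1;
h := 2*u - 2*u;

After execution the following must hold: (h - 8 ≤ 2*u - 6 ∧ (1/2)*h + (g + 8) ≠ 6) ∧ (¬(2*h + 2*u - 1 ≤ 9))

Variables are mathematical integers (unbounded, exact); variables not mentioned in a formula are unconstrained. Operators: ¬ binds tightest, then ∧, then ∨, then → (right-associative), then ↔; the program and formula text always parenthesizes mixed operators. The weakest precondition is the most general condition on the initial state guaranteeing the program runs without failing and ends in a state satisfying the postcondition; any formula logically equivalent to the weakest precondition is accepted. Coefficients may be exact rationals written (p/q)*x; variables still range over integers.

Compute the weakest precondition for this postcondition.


Working backward. After the program, the postcondition (h - 8 ≤ 2*u - 6 ∧ (1/2)*h + (g + 8) ≠ 6) ∧ (¬(2*h + 2*u - 1 ≤ 9)) must hold; in canonical form it is h ≤ 2*u + 2 ∧ g + (1/2)*h ≠ -2 ∧ (¬(2*h + 2*u ≤ 10)).
Before h := 2*u - 2*u: 2*u ≥ -2 ∧ g ≠ -2 ∧ (¬(2*u ≤ 10))
Before r := r - 1: 2*u ≥ -2 ∧ g ≠ -2 ∧ (¬(2*u ≤ 10))
Answer: WP = 2*u ≥ -2 ∧ g ≠ -2 ∧ (¬(2*u ≤ 10))


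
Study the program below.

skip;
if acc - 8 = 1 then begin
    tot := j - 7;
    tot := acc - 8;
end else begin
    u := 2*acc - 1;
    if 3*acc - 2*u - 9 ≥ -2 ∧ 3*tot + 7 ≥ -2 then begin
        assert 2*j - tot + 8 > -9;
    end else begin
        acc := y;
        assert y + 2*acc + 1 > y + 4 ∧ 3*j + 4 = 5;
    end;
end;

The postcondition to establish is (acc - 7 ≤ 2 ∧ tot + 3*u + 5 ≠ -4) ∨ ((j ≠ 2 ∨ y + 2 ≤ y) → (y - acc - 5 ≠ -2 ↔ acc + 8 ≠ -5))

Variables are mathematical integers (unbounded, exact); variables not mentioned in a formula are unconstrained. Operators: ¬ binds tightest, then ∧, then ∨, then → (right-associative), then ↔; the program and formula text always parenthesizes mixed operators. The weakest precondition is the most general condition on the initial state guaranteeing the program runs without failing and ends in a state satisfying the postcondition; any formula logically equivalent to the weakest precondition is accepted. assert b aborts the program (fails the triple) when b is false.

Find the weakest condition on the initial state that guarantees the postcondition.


Working backward. After the program, the postcondition (acc - 7 ≤ 2 ∧ tot + 3*u + 5 ≠ -4) ∨ ((j ≠ 2 ∨ y + 2 ≤ y) → (y - acc - 5 ≠ -2 ↔ acc + 8 ≠ -5)) must hold; in canonical form it is (acc ≤ 9 ∧ tot + 3*u ≠ -9) ∨ (j ≠ 2 → (y ≠ acc + 3 ↔ acc ≠ -13)).
Then branch requires (acc ≤ 9 ∧ acc + 3*u ≠ -1) ∨ (j ≠ 2 → (y ≠ acc + 3 ↔ acc ≠ -13)); else branch requires ((acc ≤ -5 ∧ 3*tot ≥ -9) → (2*j > tot - 17 ∧ ((acc ≤ 9 ∧ 6*acc + tot ≠ -6) ∨ (j ≠ 2 → (y ≠ acc + 3 ↔ acc ≠ -13))))) ∧ ((¬(acc ≤ -5 ∧ 3*tot ≥ -9)) → (2*y > 3 ∧ 3*j = 1 ∧ ((y ≤ 9 ∧ 6*acc + tot ≠ -6) ∨ (j ≠ 2 → y ≠ -13)))).
Before the if: (acc = 9 → ((acc ≤ 9 ∧ acc + 3*u ≠ -1) ∨ (j ≠ 2 → (y ≠ acc + 3 ↔ acc ≠ -13)))) ∧ ((¬(acc = 9)) → (((acc ≤ -5 ∧ 3*tot ≥ -9) → (2*j > tot - 17 ∧ ((acc ≤ 9 ∧ 6*acc + tot ≠ -6) ∨ (j ≠ 2 → (y ≠ acc + 3 ↔ acc ≠ -13))))) ∧ ((¬(acc ≤ -5 ∧ 3*tot ≥ -9)) → (2*y > 3 ∧ 3*j = 1 ∧ ((y ≤ 9 ∧ 6*acc + tot ≠ -6) ∨ (j ≠ 2 → y ≠ -13))))))
Before skip: (acc = 9 → ((acc ≤ 9 ∧ acc + 3*u ≠ -1) ∨ (j ≠ 2 → (y ≠ acc + 3 ↔ acc ≠ -13)))) ∧ ((¬(acc = 9)) → (((acc ≤ -5 ∧ 3*tot ≥ -9) → (2*j > tot - 17 ∧ ((acc ≤ 9 ∧ 6*acc + tot ≠ -6) ∨ (j ≠ 2 → (y ≠ acc + 3 ↔ acc ≠ -13))))) ∧ ((¬(acc ≤ -5 ∧ 3*tot ≥ -9)) → (2*y > 3 ∧ 3*j = 1 ∧ ((y ≤ 9 ∧ 6*acc + tot ≠ -6) ∨ (j ≠ 2 → y ≠ -13))))))
Answer: WP = (acc = 9 → ((acc ≤ 9 ∧ acc + 3*u ≠ -1) ∨ (j ≠ 2 → (y ≠ acc + 3 ↔ acc ≠ -13)))) ∧ ((¬(acc = 9)) → (((acc ≤ -5 ∧ 3*tot ≥ -9) → (2*j > tot - 17 ∧ ((acc ≤ 9 ∧ 6*acc + tot ≠ -6) ∨ (j ≠ 2 → (y ≠ acc + 3 ↔ acc ≠ -13))))) ∧ ((¬(acc ≤ -5 ∧ 3*tot ≥ -9)) → (2*y > 3 ∧ 3*j = 1 ∧ ((y ≤ 9 ∧ 6*acc + tot ≠ -6) ∨ (j ≠ 2 → y ≠ -13))))))
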